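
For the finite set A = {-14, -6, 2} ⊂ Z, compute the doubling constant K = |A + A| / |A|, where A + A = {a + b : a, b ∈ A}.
K = |A + A| / |A| = 5/3

Enumerate A + A = {a + b : a, b ∈ A}. With |A| = 3, there are |A|^2 = 9 ordered sum pairs; collecting distinct values, A + A = {-28, -20, -12, -4, 4}, so |A + A| = 5. Thus K = 5/3. Here |A + A| = 2|A| − 1 = 5, the minimum possible — so K = 5/3 is minimal, which holds iff A is an arithmetic progression.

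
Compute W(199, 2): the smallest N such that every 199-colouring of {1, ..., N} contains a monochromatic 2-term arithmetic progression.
W(199, 2) = 199 + 1 = 200

A 2-term AP is any pair of integers, so a monochromatic 2-AP exists iff some colour is used at least twice. With 199 colours, the colouring i ↦ i on {1, ..., 199} uses each colour once, avoiding any monochromatic pair, so W(199, 2) > 199. For {1, ..., 200}, pigeonhole forces two integers of the same colour, which form a monochromatic 2-AP. Hence W(199, 2) = 200.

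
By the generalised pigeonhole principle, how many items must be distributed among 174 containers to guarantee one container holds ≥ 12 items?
n = (12 − 1)·174 + 1 = 1915

By the generalised pigeonhole principle, to guarantee some box contains ≥ r objects we need more than (r − 1) · k objects total. Threshold: n = (r − 1) · k + 1. With r = 12 and k = 174: n = 11 · 174 + 1 = 1914 + 1 = 1915. For n = 1914 = 11 · 174, we can put exactly 11 objects in every box, avoiding 12 in any single one — so 1915 is tight.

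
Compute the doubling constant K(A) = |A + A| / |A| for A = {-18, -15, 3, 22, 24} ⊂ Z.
K = |A + A| / |A| = 14/5

Enumerate A + A = {a + b : a, b ∈ A}. With |A| = 5, there are |A|^2 = 25 ordered sum pairs; collecting distinct values, A + A = {-36, -33, -30, -15, -12, 4, 6, 7, 9, 25, 27, 44, 46, 48}, so |A + A| = 14. Thus K = 14/5. For comparison, the minimum possible |A + A| over all 5-element sets is 2·5 − 1 = 9 (so min K = 9/5), attained only by arithmetic progressions.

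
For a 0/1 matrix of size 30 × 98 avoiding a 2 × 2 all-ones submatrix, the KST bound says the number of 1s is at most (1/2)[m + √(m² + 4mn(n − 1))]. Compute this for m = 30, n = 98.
z(30, 98; 2, 2) ≤ (1/2)[30 + √(30² + 4·30·98·97)] = (1/2)[30 + √1141620] = 549.2331

Kővári–Sós–Turán: let r_1, ..., r_30 be the row sums and z = Σ r_i the total number of 1s. Each pair of columns can share at most one row with both entries 1 (else a 2×2 all-ones block appears), so Σ_i C(r_i, 2) ≤ C(98, 2) = 4753. By convexity Σ_i C(r_i, 2) ≥ 30·C(z/30, 2) = z(z − 30)/(2·30), giving z² − 30z − 30·98·97 ≤ 0 and hence z ≤ (1/2)[30 + √(900 + 4·285180)] = (1/2)[30 + √1141620] ≈ (1/2)(30 + 1068.4662) = 549.2331.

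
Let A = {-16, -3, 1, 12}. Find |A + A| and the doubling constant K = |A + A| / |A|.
K = |A + A| / |A| = 10/4 = 5/2

Enumerate A + A = {a + b : a, b ∈ A}. With |A| = 4, there are |A|^2 = 16 ordered sum pairs; collecting distinct values, A + A = {-32, -19, -15, -6, -4, -2, 2, 9, 13, 24}, so |A + A| = 10. Thus K = 10/4 = 5/2. For comparison, the minimum possible |A + A| over all 4-element sets is 2·4 − 1 = 7 (so min K = 7/4), attained only by arithmetic progressions.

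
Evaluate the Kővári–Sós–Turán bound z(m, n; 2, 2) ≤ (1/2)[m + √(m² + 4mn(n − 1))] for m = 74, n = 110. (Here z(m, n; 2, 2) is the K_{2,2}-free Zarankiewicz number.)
z(74, 110; 2, 2) ≤ (1/2)[74 + √(74² + 4·74·110·109)] = (1/2)[74 + √3554516] = 979.6712

Kővári–Sós–Turán: let r_1, ..., r_74 be the row sums and z = Σ r_i the total number of 1s. Each pair of columns can share at most one row with both entries 1 (else a 2×2 all-ones block appears), so Σ_i C(r_i, 2) ≤ C(110, 2) = 5995. By convexity Σ_i C(r_i, 2) ≥ 74·C(z/74, 2) = z(z − 74)/(2·74), giving z² − 74z − 74·110·109 ≤ 0 and hence z ≤ (1/2)[74 + √(5476 + 4·887260)] = (1/2)[74 + √3554516] ≈ (1/2)(74 + 1885.3424) = 979.6712.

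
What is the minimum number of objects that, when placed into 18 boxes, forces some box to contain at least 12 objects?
n = (12 − 1)·18 + 1 = 199

By the generalised pigeonhole principle, to guarantee some box contains ≥ r objects we need more than (r − 1) · k objects total. Threshold: n = (r − 1) · k + 1. With r = 12 and k = 18: n = 11 · 18 + 1 = 198 + 1 = 199. For n = 198 = 11 · 18, we can put exactly 11 objects in every box, avoiding 12 in any single one — so 199 is tight.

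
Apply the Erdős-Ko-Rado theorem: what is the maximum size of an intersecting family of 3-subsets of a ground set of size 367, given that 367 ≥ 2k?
max |F| = C(366, 2) = 66795

The Erdős-Ko-Rado theorem states: for n ≥ 2k, an intersecting family of k-subsets of an n-element set has size at most C(n − 1, k − 1), with equality for 'star' families {A ⊆ [n] : |A| = k, i ∈ A} (fix an element i). For n = 367, k = 3: C(366, 2) = 66795.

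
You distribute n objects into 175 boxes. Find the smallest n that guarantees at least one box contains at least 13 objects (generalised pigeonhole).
n = (13 − 1)·175 + 1 = 2101

By the generalised pigeonhole principle, to guarantee some box contains ≥ r objects we need more than (r − 1) · k objects total. Threshold: n = (r − 1) · k + 1. With r = 13 and k = 175: n = 12 · 175 + 1 = 2100 + 1 = 2101. For n = 2100 = 12 · 175, we can put exactly 12 objects in every box, avoiding 13 in any single one — so 2101 is tight.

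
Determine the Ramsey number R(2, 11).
R(2, 11) = 11

R(2, k) = k for all k ≥ 2: in a 2-colouring of K_k, either some edge is red (a red K_2) or all edges are blue (a blue K_k). And K_{10} coloured all-blue has no blue K_11, so R(2, 11) > 10. Hence R(2, 11) = 11.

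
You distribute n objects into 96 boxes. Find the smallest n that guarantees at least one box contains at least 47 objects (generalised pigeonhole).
n = (47 − 1)·96 + 1 = 4417

By the generalised pigeonhole principle, to guarantee some box contains ≥ r objects we need more than (r − 1) · k objects total. Threshold: n = (r − 1) · k + 1. With r = 47 and k = 96: n = 46 · 96 + 1 = 4416 + 1 = 4417. For n = 4416 = 46 · 96, we can put exactly 46 objects in every box, avoiding 47 in any single one — so 4417 is tight.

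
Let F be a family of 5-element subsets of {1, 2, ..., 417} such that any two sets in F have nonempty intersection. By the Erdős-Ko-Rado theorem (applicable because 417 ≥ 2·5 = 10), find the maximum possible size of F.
max |F| = C(416, 4) = 1229930520

The Erdős-Ko-Rado theorem states: for n ≥ 2k, an intersecting family of k-subsets of an n-element set has size at most C(n − 1, k − 1), with equality for 'star' families {A ⊆ [n] : |A| = k, i ∈ A} (fix an element i). For n = 417, k = 5: C(416, 4) = 1229930520.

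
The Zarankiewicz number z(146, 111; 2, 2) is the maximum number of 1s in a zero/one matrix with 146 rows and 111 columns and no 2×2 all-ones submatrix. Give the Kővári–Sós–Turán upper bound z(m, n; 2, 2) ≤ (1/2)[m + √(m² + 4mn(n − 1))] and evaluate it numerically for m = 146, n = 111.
z(146, 111; 2, 2) ≤ (1/2)[146 + √(146² + 4·146·111·110)] = (1/2)[146 + √7151956] = 1410.1571

Kővári–Sós–Turán: let r_1, ..., r_146 be the row sums and z = Σ r_i the total number of 1s. Each pair of columns can share at most one row with both entries 1 (else a 2×2 all-ones block appears), so Σ_i C(r_i, 2) ≤ C(111, 2) = 6105. By convexity Σ_i C(r_i, 2) ≥ 146·C(z/146, 2) = z(z − 146)/(2·146), giving z² − 146z − 146·111·110 ≤ 0 and hence z ≤ (1/2)[146 + √(21316 + 4·1782660)] = (1/2)[146 + √7151956] ≈ (1/2)(146 + 2674.3141) = 1410.1571.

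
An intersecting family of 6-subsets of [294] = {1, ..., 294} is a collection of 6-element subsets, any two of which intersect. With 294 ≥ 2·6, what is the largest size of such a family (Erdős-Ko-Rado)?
max |F| = C(293, 5) = 17388337273

Erdős-Ko-Rado (1961): when n ≥ 2k, max |F| = C(n−1, k−1). The bound is attained by the star {A : i ∈ A} for any fixed i ∈ [n]. Here C(294−1, 6−1) = C(293, 5) = 17388337273.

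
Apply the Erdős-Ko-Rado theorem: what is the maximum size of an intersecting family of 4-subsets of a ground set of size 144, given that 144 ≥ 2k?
max |F| = C(143, 3) = 477191

Erdős-Ko-Rado (1961): when n ≥ 2k, max |F| = C(n−1, k−1). The bound is attained by the star {A : i ∈ A} for any fixed i ∈ [n]. Here C(144−1, 4−1) = C(143, 3) = 477191.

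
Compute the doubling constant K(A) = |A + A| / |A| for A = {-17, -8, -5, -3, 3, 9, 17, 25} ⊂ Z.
K = |A + A| / |A| = 30/8 = 15/4

Enumerate A + A = {a + b : a, b ∈ A}. With |A| = 8, there are |A|^2 = 64 ordered sum pairs; collecting distinct values, A + A = {-34, -25, -22, -20, -16, -14, -13, -11, -10, -8, -6, -5, -2, 0, 1, 4, 6, 8, 9, 12, 14, 17, 18, 20, 22, 26, 28, 34, 42, 50}, so |A + A| = 30. Thus K = 30/8 = 15/4. For comparison, the minimum possible |A + A| over all 8-element sets is 2·8 − 1 = 15 (so min K = 15/8), attained only by arithmetic progressions.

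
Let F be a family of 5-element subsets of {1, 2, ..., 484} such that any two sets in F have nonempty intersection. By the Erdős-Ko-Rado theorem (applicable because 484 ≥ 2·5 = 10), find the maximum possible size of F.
max |F| = C(483, 4) = 2239593720

The Erdős-Ko-Rado theorem states: for n ≥ 2k, an intersecting family of k-subsets of an n-element set has size at most C(n − 1, k − 1), with equality for 'star' families {A ⊆ [n] : |A| = k, i ∈ A} (fix an element i). For n = 484, k = 5: C(483, 4) = 2239593720.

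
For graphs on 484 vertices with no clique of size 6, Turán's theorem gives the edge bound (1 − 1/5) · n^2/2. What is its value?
Turán density bound = (4/5) · 484^2/2 = 468512/5 ≈ 93702.4

Turán's theorem: ex(n, K_{r+1}) is achieved by the complete r-partite Turán graph T(n, r) with parts as balanced as possible, and is at most (1 − 1/r) · n^2/2. For r = 5, n = 484: the density bound is (4/5) · 234256/2 = 468512/5 ≈ 93702.4. The integer-valued extremum is e(T(484, 5)) = 93702, which is strictly less than the density bound 468512/5 since 5 ∤ 484 (the parts of T(484, 5) cannot all be equal).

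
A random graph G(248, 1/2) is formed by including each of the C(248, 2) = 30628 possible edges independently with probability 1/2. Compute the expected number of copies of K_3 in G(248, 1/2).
E[# K_3] = C(248, 3) · (1/2)^C(3, 2) = 2511496 / 2^3 = 313937

For each 3-subset S of vertices (there are C(248, 3) = 2511496 such S), let X_S = 1 if S induces a K_3 (all C(3, 2) = 3 edges present). Then P(X_S = 1) = (1/2)^3 = 1/8. By linearity of expectation, E[# K_3] = C(248, 3) · (1/2)^3 = 2511496 / 8 = 313937.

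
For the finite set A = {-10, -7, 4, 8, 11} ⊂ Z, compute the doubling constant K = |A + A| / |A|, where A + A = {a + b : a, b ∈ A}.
K = |A + A| / |A| = 14/5

Enumerate A + A = {a + b : a, b ∈ A}. With |A| = 5, there are |A|^2 = 25 ordered sum pairs; collecting distinct values, A + A = {-20, -17, -14, -6, -3, -2, 1, 4, 8, 12, 15, 16, 19, 22}, so |A + A| = 14. Thus K = 14/5. For comparison, the minimum possible |A + A| over all 5-element sets is 2·5 − 1 = 9 (so min K = 9/5), attained only by arithmetic progressions.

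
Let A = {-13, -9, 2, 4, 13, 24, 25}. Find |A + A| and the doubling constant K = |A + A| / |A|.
K = |A + A| / |A| = 25/7

Enumerate A + A = {a + b : a, b ∈ A}. With |A| = 7, there are |A|^2 = 49 ordered sum pairs; collecting distinct values, A + A = {-26, -22, -18, -11, -9, -7, -5, 0, 4, 6, 8, 11, 12, 15, 16, 17, 26, 27, 28, 29, 37, 38, 48, 49, 50}, so |A + A| = 25. Thus K = 25/7. For comparison, the minimum possible |A + A| over all 7-element sets is 2·7 − 1 = 13 (so min K = 13/7), attained only by arithmetic progressions.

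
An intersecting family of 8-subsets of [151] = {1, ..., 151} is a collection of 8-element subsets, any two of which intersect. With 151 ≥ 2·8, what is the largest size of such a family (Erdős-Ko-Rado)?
max |F| = C(150, 7) = 294109729200

Erdős-Ko-Rado (1961): when n ≥ 2k, max |F| = C(n−1, k−1). The bound is attained by the star {A : i ∈ A} for any fixed i ∈ [n]. Here C(151−1, 8−1) = C(150, 7) = 294109729200.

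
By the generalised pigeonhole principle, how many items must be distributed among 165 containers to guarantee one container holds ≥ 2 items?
n = (2 − 1)·165 + 1 = 166

By the generalised pigeonhole principle, to guarantee some box contains ≥ r objects we need more than (r − 1) · k objects total. Threshold: n = (r − 1) · k + 1. With r = 2 and k = 165: n = 1 · 165 + 1 = 165 + 1 = 166. For n = 165 = 1 · 165, we can put exactly 1 objects in every box, avoiding 2 in any single one — so 166 is tight.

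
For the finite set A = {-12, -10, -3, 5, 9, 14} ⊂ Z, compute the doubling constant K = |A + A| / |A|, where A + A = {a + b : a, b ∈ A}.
K = |A + A| / |A| = 20/6 = 10/3

Enumerate A + A = {a + b : a, b ∈ A}. With |A| = 6, there are |A|^2 = 36 ordered sum pairs; collecting distinct values, A + A = {-24, -22, -20, -15, -13, -7, -6, -5, -3, -1, 2, 4, 6, 10, 11, 14, 18, 19, 23, 28}, so |A + A| = 20. Thus K = 20/6 = 10/3. For comparison, the minimum possible |A + A| over all 6-element sets is 2·6 − 1 = 11 (so min K = 11/6), attained only by arithmetic progressions.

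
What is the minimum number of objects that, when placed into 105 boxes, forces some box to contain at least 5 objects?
n = (5 − 1)·105 + 1 = 421

By the generalised pigeonhole principle, to guarantee some box contains ≥ r objects we need more than (r − 1) · k objects total. Threshold: n = (r − 1) · k + 1. With r = 5 and k = 105: n = 4 · 105 + 1 = 420 + 1 = 421. For n = 420 = 4 · 105, we can put exactly 4 objects in every box, avoiding 5 in any single one — so 421 is tight.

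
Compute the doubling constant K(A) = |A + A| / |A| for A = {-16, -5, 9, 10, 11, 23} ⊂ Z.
K = |A + A| / |A| = 19/6

Enumerate A + A = {a + b : a, b ∈ A}. With |A| = 6, there are |A|^2 = 36 ordered sum pairs; collecting distinct values, A + A = {-32, -21, -10, -7, -6, -5, 4, 5, 6, 7, 18, 19, 20, 21, 22, 32, 33, 34, 46}, so |A + A| = 19. Thus K = 19/6. For comparison, the minimum possible |A + A| over all 6-element sets is 2·6 − 1 = 11 (so min K = 11/6), attained only by arithmetic progressions.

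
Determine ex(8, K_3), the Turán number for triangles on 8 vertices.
ex(8, K_3) = ⌊8^2/4⌋ = 16

Mantel (1907): a triangle-free graph on n vertices has at most ⌊n^2/4⌋ edges, with equality for the complete bipartite graph K_{⌊n/2⌋, ⌈n/2⌉}. For n = 8: ⌊8^2/4⌋ = ⌊64/4⌋ = 16. The extremal graph is K_{4, 4}, which has 4·4 = 16 edges.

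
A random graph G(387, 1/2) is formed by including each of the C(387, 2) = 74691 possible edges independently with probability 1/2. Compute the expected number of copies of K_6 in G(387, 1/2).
E[# K_6] = C(387, 6) · (1/2)^C(6, 2) = 4487659153824 / 2^15 = 140239348557/1024 ≈ 136952488.825195

For each 6-subset S of vertices (there are C(387, 6) = 4487659153824 such S), let X_S = 1 if S induces a K_6 (all C(6, 2) = 15 edges present). Then P(X_S = 1) = (1/2)^15 = 1/32768. By linearity of expectation, E[# K_6] = C(387, 6) · (1/2)^15 = 4487659153824 / 32768 = 140239348557/1024 ≈ 136952488.825195.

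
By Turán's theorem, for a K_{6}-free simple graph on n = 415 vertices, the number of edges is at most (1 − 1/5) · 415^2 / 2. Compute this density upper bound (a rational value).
Turán density bound = (4/5) · 415^2/2 = 68890

Turán's theorem: ex(n, K_{r+1}) is achieved by the complete r-partite Turán graph T(n, r) with parts as balanced as possible, and is at most (1 − 1/r) · n^2/2. For r = 5, n = 415: the density bound is (4/5) · 172225/2 = 68890. Since 5 ∣ 415, the Turán graph T(415, 5) has parts of equal size 83, and its edge count e(T(415, 5)) = 68890 attains the density bound exactly.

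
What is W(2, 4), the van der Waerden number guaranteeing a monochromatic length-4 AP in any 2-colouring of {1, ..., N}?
W(2, 4) = 35

W(2, 4) = 35. The lower bound W(2, 4) > 34 comes from an explicit good 2-colouring of [1, 34]; the upper bound W(2, 4) ≤ 35 was verified by exhaustive search over 2-colourings of [1, 35].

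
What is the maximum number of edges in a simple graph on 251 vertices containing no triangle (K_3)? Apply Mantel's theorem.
ex(251, K_3) = ⌊251^2/4⌋ = 15750

Mantel (1907): a triangle-free graph on n vertices has at most ⌊n^2/4⌋ edges, with equality for the complete bipartite graph K_{⌊n/2⌋, ⌈n/2⌉}. For n = 251: ⌊251^2/4⌋ = ⌊63001/4⌋ = 15750. The extremal graph is K_{125, 126}, which has 125·126 = 15750 edges.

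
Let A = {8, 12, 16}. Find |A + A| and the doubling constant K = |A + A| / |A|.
K = |A + A| / |A| = 5/3

Enumerate A + A = {a + b : a, b ∈ A}. With |A| = 3, there are |A|^2 = 9 ordered sum pairs; collecting distinct values, A + A = {16, 20, 24, 28, 32}, so |A + A| = 5. Thus K = 5/3. Here |A + A| = 2|A| − 1 = 5, the minimum possible — so K = 5/3 is minimal, which holds iff A is an arithmetic progression.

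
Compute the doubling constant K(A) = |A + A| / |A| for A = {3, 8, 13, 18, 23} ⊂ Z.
K = |A + A| / |A| = 9/5

Enumerate A + A = {a + b : a, b ∈ A}. With |A| = 5, there are |A|^2 = 25 ordered sum pairs; collecting distinct values, A + A = {6, 11, 16, 21, 26, 31, 36, 41, 46}, so |A + A| = 9. Thus K = 9/5. Here |A + A| = 2|A| − 1 = 9, the minimum possible — so K = 9/5 is minimal, which holds iff A is an arithmetic progression.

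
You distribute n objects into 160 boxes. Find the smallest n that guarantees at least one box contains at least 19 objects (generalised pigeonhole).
n = (19 − 1)·160 + 1 = 2881

By the generalised pigeonhole principle, to guarantee some box contains ≥ r objects we need more than (r − 1) · k objects total. Threshold: n = (r − 1) · k + 1. With r = 19 and k = 160: n = 18 · 160 + 1 = 2880 + 1 = 2881. For n = 2880 = 18 · 160, we can put exactly 18 objects in every box, avoiding 19 in any single one — so 2881 is tight.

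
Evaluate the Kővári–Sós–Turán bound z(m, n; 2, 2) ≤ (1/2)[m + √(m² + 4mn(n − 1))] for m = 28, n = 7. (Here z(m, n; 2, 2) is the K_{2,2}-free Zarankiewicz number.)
z(28, 7; 2, 2) ≤ (1/2)[28 + √(28² + 4·28·7·6)] = (1/2)[28 + √5488] = 51.0405

Kővári–Sós–Turán: let r_1, ..., r_28 be the row sums and z = Σ r_i the total number of 1s. Each pair of columns can share at most one row with both entries 1 (else a 2×2 all-ones block appears), so Σ_i C(r_i, 2) ≤ C(7, 2) = 21. By convexity Σ_i C(r_i, 2) ≥ 28·C(z/28, 2) = z(z − 28)/(2·28), giving z² − 28z − 28·7·6 ≤ 0 and hence z ≤ (1/2)[28 + √(784 + 4·1176)] = (1/2)[28 + √5488] ≈ (1/2)(28 + 74.081) = 51.0405.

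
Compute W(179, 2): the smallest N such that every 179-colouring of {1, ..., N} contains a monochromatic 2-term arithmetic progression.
W(179, 2) = 179 + 1 = 180

A 2-term AP is any pair of integers, so a monochromatic 2-AP exists iff some colour is used at least twice. With 179 colours, the colouring i ↦ i on {1, ..., 179} uses each colour once, avoiding any monochromatic pair, so W(179, 2) > 179. For {1, ..., 180}, pigeonhole forces two integers of the same colour, which form a monochromatic 2-AP. Hence W(179, 2) = 180.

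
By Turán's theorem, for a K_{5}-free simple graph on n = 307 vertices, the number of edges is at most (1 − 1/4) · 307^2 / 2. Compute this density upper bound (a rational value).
Turán density bound = (3/4) · 307^2/2 = 282747/8 ≈ 35343.375

Turán's theorem: ex(n, K_{r+1}) is achieved by the complete r-partite Turán graph T(n, r) with parts as balanced as possible, and is at most (1 − 1/r) · n^2/2. For r = 4, n = 307: the density bound is (3/4) · 94249/2 = 282747/8 ≈ 35343.375. The integer-valued extremum is e(T(307, 4)) = 35343, which is strictly less than the density bound 282747/8 since 4 ∤ 307 (the parts of T(307, 4) cannot all be equal).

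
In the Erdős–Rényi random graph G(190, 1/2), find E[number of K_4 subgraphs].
E[# K_4] = C(190, 4) · (1/2)^C(4, 2) = 52602165 / 2^6 = 821908.828125

For each 4-subset S of vertices (there are C(190, 4) = 52602165 such S), let X_S = 1 if S induces a K_4 (all C(4, 2) = 6 edges present). Then P(X_S = 1) = (1/2)^6 = 1/64. By linearity of expectation, E[# K_4] = C(190, 4) · (1/2)^6 = 52602165 / 64 = 821908.828125.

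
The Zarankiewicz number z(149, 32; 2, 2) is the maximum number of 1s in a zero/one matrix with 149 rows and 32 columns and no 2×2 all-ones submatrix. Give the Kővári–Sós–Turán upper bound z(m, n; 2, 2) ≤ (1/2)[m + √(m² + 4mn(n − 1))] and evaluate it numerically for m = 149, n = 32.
z(149, 32; 2, 2) ≤ (1/2)[149 + √(149² + 4·149·32·31)] = (1/2)[149 + √613433] = 466.1098

Kővári–Sós–Turán: let r_1, ..., r_149 be the row sums and z = Σ r_i the total number of 1s. Each pair of columns can share at most one row with both entries 1 (else a 2×2 all-ones block appears), so Σ_i C(r_i, 2) ≤ C(32, 2) = 496. By convexity Σ_i C(r_i, 2) ≥ 149·C(z/149, 2) = z(z − 149)/(2·149), giving z² − 149z − 149·32·31 ≤ 0 and hence z ≤ (1/2)[149 + √(22201 + 4·147808)] = (1/2)[149 + √613433] ≈ (1/2)(149 + 783.2196) = 466.1098.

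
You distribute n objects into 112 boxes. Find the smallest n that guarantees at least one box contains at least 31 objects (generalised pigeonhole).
n = (31 − 1)·112 + 1 = 3361

By the generalised pigeonhole principle, to guarantee some box contains ≥ r objects we need more than (r − 1) · k objects total. Threshold: n = (r − 1) · k + 1. With r = 31 and k = 112: n = 30 · 112 + 1 = 3360 + 1 = 3361. For n = 3360 = 30 · 112, we can put exactly 30 objects in every box, avoiding 31 in any single one — so 3361 is tight.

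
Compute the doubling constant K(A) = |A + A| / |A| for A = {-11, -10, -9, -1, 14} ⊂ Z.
K = |A + A| / |A| = 14/5

Enumerate A + A = {a + b : a, b ∈ A}. With |A| = 5, there are |A|^2 = 25 ordered sum pairs; collecting distinct values, A + A = {-22, -21, -20, -19, -18, -12, -11, -10, -2, 3, 4, 5, 13, 28}, so |A + A| = 14. Thus K = 14/5. For comparison, the minimum possible |A + A| over all 5-element sets is 2·5 − 1 = 9 (so min K = 9/5), attained only by arithmetic progressions.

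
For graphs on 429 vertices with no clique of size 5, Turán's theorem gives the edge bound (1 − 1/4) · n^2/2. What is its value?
Turán density bound = (3/4) · 429^2/2 = 552123/8 ≈ 69015.375

Turán's theorem: ex(n, K_{r+1}) is achieved by the complete r-partite Turán graph T(n, r) with parts as balanced as possible, and is at most (1 − 1/r) · n^2/2. For r = 4, n = 429: the density bound is (3/4) · 184041/2 = 552123/8 ≈ 69015.375. The integer-valued extremum is e(T(429, 4)) = 69015, which is strictly less than the density bound 552123/8 since 4 ∤ 429 (the parts of T(429, 4) cannot all be equal).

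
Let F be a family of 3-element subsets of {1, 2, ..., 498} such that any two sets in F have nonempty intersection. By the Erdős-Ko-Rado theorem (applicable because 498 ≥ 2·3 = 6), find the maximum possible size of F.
max |F| = C(497, 2) = 123256

The Erdős-Ko-Rado theorem states: for n ≥ 2k, an intersecting family of k-subsets of an n-element set has size at most C(n − 1, k − 1), with equality for 'star' families {A ⊆ [n] : |A| = k, i ∈ A} (fix an element i). For n = 498, k = 3: C(497, 2) = 123256.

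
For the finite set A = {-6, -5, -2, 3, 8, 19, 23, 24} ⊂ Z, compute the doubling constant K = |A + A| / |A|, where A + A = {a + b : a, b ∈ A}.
K = |A + A| / |A| = 31/8

Enumerate A + A = {a + b : a, b ∈ A}. With |A| = 8, there are |A|^2 = 64 ordered sum pairs; collecting distinct values, A + A = {-12, -11, -10, -8, -7, -4, -3, -2, 1, 2, 3, 6, 11, 13, 14, 16, 17, 18, 19, 21, 22, 26, 27, 31, 32, 38, 42, 43, 46, 47, 48}, so |A + A| = 31. Thus K = 31/8. For comparison, the minimum possible |A + A| over all 8-element sets is 2·8 − 1 = 15 (so min K = 15/8), attained only by arithmetic progressions.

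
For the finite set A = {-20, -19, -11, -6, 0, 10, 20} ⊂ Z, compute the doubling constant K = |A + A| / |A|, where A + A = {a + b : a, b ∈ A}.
K = |A + A| / |A| = 26/7

Enumerate A + A = {a + b : a, b ∈ A}. With |A| = 7, there are |A|^2 = 49 ordered sum pairs; collecting distinct values, A + A = {-40, -39, -38, -31, -30, -26, -25, -22, -20, -19, -17, -12, -11, -10, -9, -6, -1, 0, 1, 4, 9, 10, 14, 20, 30, 40}, so |A + A| = 26. Thus K = 26/7. For comparison, the minimum possible |A + A| over all 7-element sets is 2·7 − 1 = 13 (so min K = 13/7), attained only by arithmetic progressions.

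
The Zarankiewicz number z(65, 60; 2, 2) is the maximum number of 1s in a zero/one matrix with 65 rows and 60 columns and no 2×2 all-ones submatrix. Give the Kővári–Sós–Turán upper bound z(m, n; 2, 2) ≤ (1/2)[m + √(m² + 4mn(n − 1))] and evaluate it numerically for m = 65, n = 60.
z(65, 60; 2, 2) ≤ (1/2)[65 + √(65² + 4·65·60·59)] = (1/2)[65 + √924625] = 513.2871

Kővári–Sós–Turán: let r_1, ..., r_65 be the row sums and z = Σ r_i the total number of 1s. Each pair of columns can share at most one row with both entries 1 (else a 2×2 all-ones block appears), so Σ_i C(r_i, 2) ≤ C(60, 2) = 1770. By convexity Σ_i C(r_i, 2) ≥ 65·C(z/65, 2) = z(z − 65)/(2·65), giving z² − 65z − 65·60·59 ≤ 0 and hence z ≤ (1/2)[65 + √(4225 + 4·230100)] = (1/2)[65 + √924625] ≈ (1/2)(65 + 961.5742) = 513.2871.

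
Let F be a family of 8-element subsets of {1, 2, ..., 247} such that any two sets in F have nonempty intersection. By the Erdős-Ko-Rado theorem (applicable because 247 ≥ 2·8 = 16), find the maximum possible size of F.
max |F| = C(246, 7) = 9924540428880

Erdős-Ko-Rado (1961): when n ≥ 2k, max |F| = C(n−1, k−1). The bound is attained by the star {A : i ∈ A} for any fixed i ∈ [n]. Here C(247−1, 8−1) = C(246, 7) = 9924540428880.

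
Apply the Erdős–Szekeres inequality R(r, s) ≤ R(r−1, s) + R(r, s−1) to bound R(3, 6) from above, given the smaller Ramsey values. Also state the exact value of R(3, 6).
R(3, 6) ≤ R(2, 6) + R(3, 5) = 6 + 14 = 20; exact value R(3, 6) = 18.

The Erdős–Szekeres recurrence R(r, s) ≤ R(r−1, s) + R(r, s−1) applied to (r, s) = (3, 6) gives
  R(3, 6) ≤ R(2, 6) + R(3, 5) = 6 + 14 = 20.
(Recall R(2, k) = k and R is symmetric.) The recurrence is not tight here (it gives 20, but the exact value is R(3, 6) = 18); the tight upper bound requires a sharper argument than the simple recurrence, combined with a lower-bound construction on K_{17}.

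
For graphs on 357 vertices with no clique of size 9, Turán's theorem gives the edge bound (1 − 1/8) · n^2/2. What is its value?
Turán density bound = (7/8) · 357^2/2 = 892143/16 ≈ 55758.9375

Turán's theorem: ex(n, K_{r+1}) is achieved by the complete r-partite Turán graph T(n, r) with parts as balanced as possible, and is at most (1 − 1/r) · n^2/2. For r = 8, n = 357: the density bound is (7/8) · 127449/2 = 892143/16 ≈ 55758.9375. The integer-valued extremum is e(T(357, 8)) = 55758, which is strictly less than the density bound 892143/16 since 8 ∤ 357 (the parts of T(357, 8) cannot all be equal).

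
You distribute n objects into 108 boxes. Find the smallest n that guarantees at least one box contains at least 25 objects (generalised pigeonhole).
n = (25 − 1)·108 + 1 = 2593

By the generalised pigeonhole principle, to guarantee some box contains ≥ r objects we need more than (r − 1) · k objects total. Threshold: n = (r − 1) · k + 1. With r = 25 and k = 108: n = 24 · 108 + 1 = 2592 + 1 = 2593. For n = 2592 = 24 · 108, we can put exactly 24 objects in every box, avoiding 25 in any single one — so 2593 is tight.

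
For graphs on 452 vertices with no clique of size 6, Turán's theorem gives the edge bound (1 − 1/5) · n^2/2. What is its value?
Turán density bound = (4/5) · 452^2/2 = 408608/5 ≈ 81721.6

Turán's theorem: ex(n, K_{r+1}) is achieved by the complete r-partite Turán graph T(n, r) with parts as balanced as possible, and is at most (1 − 1/r) · n^2/2. For r = 5, n = 452: the density bound is (4/5) · 204304/2 = 408608/5 ≈ 81721.6. The integer-valued extremum is e(T(452, 5)) = 81721, which is strictly less than the density bound 408608/5 since 5 ∤ 452 (the parts of T(452, 5) cannot all be equal).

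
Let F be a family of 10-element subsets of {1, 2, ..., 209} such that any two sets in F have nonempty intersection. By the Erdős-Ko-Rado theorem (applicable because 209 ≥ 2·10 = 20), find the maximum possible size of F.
max |F| = C(208, 9) = 1684982353074800

The Erdős-Ko-Rado theorem states: for n ≥ 2k, an intersecting family of k-subsets of an n-element set has size at most C(n − 1, k − 1), with equality for 'star' families {A ⊆ [n] : |A| = k, i ∈ A} (fix an element i). For n = 209, k = 10: C(208, 9) = 1684982353074800.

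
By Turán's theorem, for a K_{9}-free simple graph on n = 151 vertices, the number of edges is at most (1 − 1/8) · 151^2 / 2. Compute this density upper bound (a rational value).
Turán density bound = (7/8) · 151^2/2 = 159607/16 ≈ 9975.4375

Turán's theorem: ex(n, K_{r+1}) is achieved by the complete r-partite Turán graph T(n, r) with parts as balanced as possible, and is at most (1 − 1/r) · n^2/2. For r = 8, n = 151: the density bound is (7/8) · 22801/2 = 159607/16 ≈ 9975.4375. The integer-valued extremum is e(T(151, 8)) = 9975, which is strictly less than the density bound 159607/16 since 8 ∤ 151 (the parts of T(151, 8) cannot all be equal).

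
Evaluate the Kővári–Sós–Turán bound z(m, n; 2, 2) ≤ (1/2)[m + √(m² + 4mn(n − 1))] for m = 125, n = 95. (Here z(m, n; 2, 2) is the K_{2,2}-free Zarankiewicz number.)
z(125, 95; 2, 2) ≤ (1/2)[125 + √(125² + 4·125·95·94)] = (1/2)[125 + √4480625] = 1120.8743

Kővári–Sós–Turán: let r_1, ..., r_125 be the row sums and z = Σ r_i the total number of 1s. Each pair of columns can share at most one row with both entries 1 (else a 2×2 all-ones block appears), so Σ_i C(r_i, 2) ≤ C(95, 2) = 4465. By convexity Σ_i C(r_i, 2) ≥ 125·C(z/125, 2) = z(z − 125)/(2·125), giving z² − 125z − 125·95·94 ≤ 0 and hence z ≤ (1/2)[125 + √(15625 + 4·1116250)] = (1/2)[125 + √4480625] ≈ (1/2)(125 + 2116.7487) = 1120.8743.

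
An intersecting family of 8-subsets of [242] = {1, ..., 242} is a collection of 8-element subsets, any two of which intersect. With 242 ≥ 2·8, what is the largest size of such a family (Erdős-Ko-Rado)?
max |F| = C(241, 7) = 8580267290440

The Erdős-Ko-Rado theorem states: for n ≥ 2k, an intersecting family of k-subsets of an n-element set has size at most C(n − 1, k − 1), with equality for 'star' families {A ⊆ [n] : |A| = k, i ∈ A} (fix an element i). For n = 242, k = 8: C(241, 7) = 8580267290440.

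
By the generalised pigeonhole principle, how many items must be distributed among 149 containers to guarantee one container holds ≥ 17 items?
n = (17 − 1)·149 + 1 = 2385

By the generalised pigeonhole principle, to guarantee some box contains ≥ r objects we need more than (r − 1) · k objects total. Threshold: n = (r − 1) · k + 1. With r = 17 and k = 149: n = 16 · 149 + 1 = 2384 + 1 = 2385. For n = 2384 = 16 · 149, we can put exactly 16 objects in every box, avoiding 17 in any single one — so 2385 is tight.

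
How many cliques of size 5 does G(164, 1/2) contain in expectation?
E[# K_5] = C(164, 5) · (1/2)^C(5, 2) = 929632032 / 2^10 = 29051001/32 = 907843.78125

For each 5-subset S of vertices (there are C(164, 5) = 929632032 such S), let X_S = 1 if S induces a K_5 (all C(5, 2) = 10 edges present). Then P(X_S = 1) = (1/2)^10 = 1/1024. By linearity of expectation, E[# K_5] = C(164, 5) · (1/2)^10 = 929632032 / 1024 = 29051001/32 = 907843.78125.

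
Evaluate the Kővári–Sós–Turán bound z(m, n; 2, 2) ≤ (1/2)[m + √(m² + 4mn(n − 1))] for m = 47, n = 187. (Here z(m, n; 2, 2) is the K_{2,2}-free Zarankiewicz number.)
z(47, 187; 2, 2) ≤ (1/2)[47 + √(47² + 4·47·187·186)] = (1/2)[47 + √6541225] = 1302.2909

Kővári–Sós–Turán: let r_1, ..., r_47 be the row sums and z = Σ r_i the total number of 1s. Each pair of columns can share at most one row with both entries 1 (else a 2×2 all-ones block appears), so Σ_i C(r_i, 2) ≤ C(187, 2) = 17391. By convexity Σ_i C(r_i, 2) ≥ 47·C(z/47, 2) = z(z − 47)/(2·47), giving z² − 47z − 47·187·186 ≤ 0 and hence z ≤ (1/2)[47 + √(2209 + 4·1634754)] = (1/2)[47 + √6541225] ≈ (1/2)(47 + 2557.5819) = 1302.2909.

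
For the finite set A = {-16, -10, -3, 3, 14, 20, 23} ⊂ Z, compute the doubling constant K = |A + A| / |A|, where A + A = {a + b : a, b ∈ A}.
K = |A + A| / |A| = 25/7

Enumerate A + A = {a + b : a, b ∈ A}. With |A| = 7, there are |A|^2 = 49 ordered sum pairs; collecting distinct values, A + A = {-32, -26, -20, -19, -13, -7, -6, -2, 0, 4, 6, 7, 10, 11, 13, 17, 20, 23, 26, 28, 34, 37, 40, 43, 46}, so |A + A| = 25. Thus K = 25/7. For comparison, the minimum possible |A + A| over all 7-element sets is 2·7 − 1 = 13 (so min K = 13/7), attained only by arithmetic progressions.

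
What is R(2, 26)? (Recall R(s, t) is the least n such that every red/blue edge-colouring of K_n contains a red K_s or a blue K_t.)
R(2, 26) = 26

R(2, k) = k for all k ≥ 2: in a 2-colouring of K_k, either some edge is red (a red K_2) or all edges are blue (a blue K_k). And K_{25} coloured all-blue has no blue K_26, so R(2, 26) > 25. Hence R(2, 26) = 26.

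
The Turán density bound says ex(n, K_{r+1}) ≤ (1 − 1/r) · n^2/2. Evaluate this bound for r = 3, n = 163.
Turán density bound = (2/3) · 163^2/2 = 26569/3 ≈ 8856.3333

Turán's theorem: ex(n, K_{r+1}) is achieved by the complete r-partite Turán graph T(n, r) with parts as balanced as possible, and is at most (1 − 1/r) · n^2/2. For r = 3, n = 163: the density bound is (2/3) · 26569/2 = 26569/3 ≈ 8856.3333. The integer-valued extremum is e(T(163, 3)) = 8856, which is strictly less than the density bound 26569/3 since 3 ∤ 163 (the parts of T(163, 3) cannot all be equal).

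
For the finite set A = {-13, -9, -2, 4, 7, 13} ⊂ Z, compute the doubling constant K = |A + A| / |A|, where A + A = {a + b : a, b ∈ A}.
K = |A + A| / |A| = 20/6 = 10/3

Enumerate A + A = {a + b : a, b ∈ A}. With |A| = 6, there are |A|^2 = 36 ordered sum pairs; collecting distinct values, A + A = {-26, -22, -18, -15, -11, -9, -6, -5, -4, -2, 0, 2, 4, 5, 8, 11, 14, 17, 20, 26}, so |A + A| = 20. Thus K = 20/6 = 10/3. For comparison, the minimum possible |A + A| over all 6-element sets is 2·6 − 1 = 11 (so min K = 11/6), attained only by arithmetic progressions.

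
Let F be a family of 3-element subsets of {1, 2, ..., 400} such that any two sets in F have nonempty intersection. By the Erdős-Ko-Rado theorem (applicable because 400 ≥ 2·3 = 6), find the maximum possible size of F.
max |F| = C(399, 2) = 79401

Erdős-Ko-Rado (1961): when n ≥ 2k, max |F| = C(n−1, k−1). The bound is attained by the star {A : i ∈ A} for any fixed i ∈ [n]. Here C(400−1, 3−1) = C(399, 2) = 79401.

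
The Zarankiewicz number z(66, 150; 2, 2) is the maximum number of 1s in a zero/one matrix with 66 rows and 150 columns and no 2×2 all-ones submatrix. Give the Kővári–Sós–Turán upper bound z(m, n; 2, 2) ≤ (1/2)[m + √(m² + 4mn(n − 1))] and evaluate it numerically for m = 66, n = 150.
z(66, 150; 2, 2) ≤ (1/2)[66 + √(66² + 4·66·150·149)] = (1/2)[66 + √5904756] = 1247.9852

Kővári–Sós–Turán: let r_1, ..., r_66 be the row sums and z = Σ r_i the total number of 1s. Each pair of columns can share at most one row with both entries 1 (else a 2×2 all-ones block appears), so Σ_i C(r_i, 2) ≤ C(150, 2) = 11175. By convexity Σ_i C(r_i, 2) ≥ 66·C(z/66, 2) = z(z − 66)/(2·66), giving z² − 66z − 66·150·149 ≤ 0 and hence z ≤ (1/2)[66 + √(4356 + 4·1475100)] = (1/2)[66 + √5904756] ≈ (1/2)(66 + 2429.9704) = 1247.9852.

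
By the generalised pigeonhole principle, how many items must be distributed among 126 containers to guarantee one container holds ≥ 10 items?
n = (10 − 1)·126 + 1 = 1135

By the generalised pigeonhole principle, to guarantee some box contains ≥ r objects we need more than (r − 1) · k objects total. Threshold: n = (r − 1) · k + 1. With r = 10 and k = 126: n = 9 · 126 + 1 = 1134 + 1 = 1135. For n = 1134 = 9 · 126, we can put exactly 9 objects in every box, avoiding 10 in any single one — so 1135 is tight.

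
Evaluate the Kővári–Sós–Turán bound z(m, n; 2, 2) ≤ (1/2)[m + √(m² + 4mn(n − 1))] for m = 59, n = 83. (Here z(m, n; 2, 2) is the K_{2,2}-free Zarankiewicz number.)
z(59, 83; 2, 2) ≤ (1/2)[59 + √(59² + 4·59·83·82)] = (1/2)[59 + √1609697] = 663.8692

Kővári–Sós–Turán: let r_1, ..., r_59 be the row sums and z = Σ r_i the total number of 1s. Each pair of columns can share at most one row with both entries 1 (else a 2×2 all-ones block appears), so Σ_i C(r_i, 2) ≤ C(83, 2) = 3403. By convexity Σ_i C(r_i, 2) ≥ 59·C(z/59, 2) = z(z − 59)/(2·59), giving z² − 59z − 59·83·82 ≤ 0 and hence z ≤ (1/2)[59 + √(3481 + 4·401554)] = (1/2)[59 + √1609697] ≈ (1/2)(59 + 1268.7383) = 663.8692.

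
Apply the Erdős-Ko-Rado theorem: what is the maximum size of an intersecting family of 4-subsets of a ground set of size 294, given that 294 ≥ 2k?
max |F| = C(293, 3) = 4149466

The Erdős-Ko-Rado theorem states: for n ≥ 2k, an intersecting family of k-subsets of an n-element set has size at most C(n − 1, k − 1), with equality for 'star' families {A ⊆ [n] : |A| = k, i ∈ A} (fix an element i). For n = 294, k = 4: C(293, 3) = 4149466.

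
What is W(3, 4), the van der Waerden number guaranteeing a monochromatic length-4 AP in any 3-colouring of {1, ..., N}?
W(3, 4) = 293

This is a classical value, W(3, 4) = 293, established by combining an explicit 3-colouring of {1, ..., 292} with no monochromatic 4-AP (giving the lower bound W(3, 4) > 292) and a finite case analysis / exhaustive computer search showing every 3-colouring of {1, ..., 293} has such an AP.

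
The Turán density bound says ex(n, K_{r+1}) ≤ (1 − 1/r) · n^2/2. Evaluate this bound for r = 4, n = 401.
Turán density bound = (3/4) · 401^2/2 = 482403/8 ≈ 60300.375

Turán's theorem: ex(n, K_{r+1}) is achieved by the complete r-partite Turán graph T(n, r) with parts as balanced as possible, and is at most (1 − 1/r) · n^2/2. For r = 4, n = 401: the density bound is (3/4) · 160801/2 = 482403/8 ≈ 60300.375. The integer-valued extremum is e(T(401, 4)) = 60300, which is strictly less than the density bound 482403/8 since 4 ∤ 401 (the parts of T(401, 4) cannot all be equal).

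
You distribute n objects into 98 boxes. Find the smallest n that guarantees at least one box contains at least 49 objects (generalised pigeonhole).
n = (49 − 1)·98 + 1 = 4705

By the generalised pigeonhole principle, to guarantee some box contains ≥ r objects we need more than (r − 1) · k objects total. Threshold: n = (r − 1) · k + 1. With r = 49 and k = 98: n = 48 · 98 + 1 = 4704 + 1 = 4705. For n = 4704 = 48 · 98, we can put exactly 48 objects in every box, avoiding 49 in any single one — so 4705 is tight.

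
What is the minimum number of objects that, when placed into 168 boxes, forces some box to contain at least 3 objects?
n = (3 − 1)·168 + 1 = 337

By the generalised pigeonhole principle, to guarantee some box contains ≥ r objects we need more than (r − 1) · k objects total. Threshold: n = (r − 1) · k + 1. With r = 3 and k = 168: n = 2 · 168 + 1 = 336 + 1 = 337. For n = 336 = 2 · 168, we can put exactly 2 objects in every box, avoiding 3 in any single one — so 337 is tight.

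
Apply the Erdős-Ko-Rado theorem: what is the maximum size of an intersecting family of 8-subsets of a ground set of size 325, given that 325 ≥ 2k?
max |F| = C(324, 7) = 69669979308864

Erdős-Ko-Rado (1961): when n ≥ 2k, max |F| = C(n−1, k−1). The bound is attained by the star {A : i ∈ A} for any fixed i ∈ [n]. Here C(325−1, 8−1) = C(324, 7) = 69669979308864.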